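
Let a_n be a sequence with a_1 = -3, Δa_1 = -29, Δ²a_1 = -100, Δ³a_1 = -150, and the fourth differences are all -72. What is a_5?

Build the table forward from the leading diagonal:
D4: -72, -72, -72, -72, -72
D3: -150, -222, -294, -366, -438
D2: -100, -250, -472, -766, -1132
D1: -29, -129, -379, -851, -1617
a: -3, -32, -161, -540, -1391

-1391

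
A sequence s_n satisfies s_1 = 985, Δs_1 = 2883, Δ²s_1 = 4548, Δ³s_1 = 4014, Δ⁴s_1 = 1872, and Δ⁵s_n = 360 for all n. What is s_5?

57733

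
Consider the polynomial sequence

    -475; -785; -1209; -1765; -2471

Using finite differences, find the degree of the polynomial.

First differences: -310, -424, -556, -706
Second differences: -114, -132, -150
Third differences: -18, -18
The third differences are constant, so the polynomial has degree 3.

3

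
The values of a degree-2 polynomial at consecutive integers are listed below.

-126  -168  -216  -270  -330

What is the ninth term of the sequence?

-630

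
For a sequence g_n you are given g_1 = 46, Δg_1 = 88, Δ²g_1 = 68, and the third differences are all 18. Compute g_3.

290

Build the table forward from the leading diagonal:
Δ³: 18  18  18
Δ²: 68  86  104
Δ: 88  156  242
g: 46  134  290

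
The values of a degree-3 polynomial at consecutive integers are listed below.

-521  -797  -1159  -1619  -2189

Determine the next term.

-2881

Δ: -276, -362, -460, -570
Δ²: -86, -98, -110
Δ³: -12, -12
The third differences are constant (-12).
-110 − 12 = -122;  -570 − 122 = -692;  -2189 − 692 = -2881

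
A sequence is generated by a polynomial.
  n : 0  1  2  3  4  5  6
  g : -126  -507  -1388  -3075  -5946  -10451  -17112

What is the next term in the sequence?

-26523

-381  -881  -1687  -2871  -4505  -6661
-500  -806  -1184  -1634  -2156
-306  -378  -450  -522
-72  -72  -72
Constant fourth difference = -72, so extend:
-522 − 72 = -594;  -2156 − 594 = -2750;  -6661 − 2750 = -9411;  -17112 − 9411 = -26523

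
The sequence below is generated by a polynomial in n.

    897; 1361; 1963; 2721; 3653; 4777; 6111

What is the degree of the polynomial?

3

First differences: 464, 602, 758, 932, 1124, 1334
Second differences: 138, 156, 174, 192, 210
Third differences: 18, 18, 18, 18
The third differences are constant, so the polynomial has degree 3.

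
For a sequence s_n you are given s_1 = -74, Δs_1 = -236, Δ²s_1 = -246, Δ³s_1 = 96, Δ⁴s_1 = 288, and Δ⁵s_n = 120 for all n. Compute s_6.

Build the table forward from the leading diagonal:
Fifth differences: 120, 120, 120, 120, 120, 120
Fourth differences: 288, 408, 528, 648, 768, 888
Third differences: 96, 384, 792, 1320, 1968, 2736
Second differences: -246, -150, 234, 1026, 2346, 4314
First differences: -236, -482, -632, -398, 628, 2974
s: -74, -310, -792, -1424, -1822, -1194

-1194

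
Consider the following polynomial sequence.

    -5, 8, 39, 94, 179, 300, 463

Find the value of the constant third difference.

Δ: 13, 31, 55, 85, 121, 163
Δ²: 18, 24, 30, 36, 42
Δ³: 6, 6, 6, 6

6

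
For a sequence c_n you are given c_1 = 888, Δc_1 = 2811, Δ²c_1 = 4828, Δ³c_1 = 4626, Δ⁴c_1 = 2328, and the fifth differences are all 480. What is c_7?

220494

Build the table forward from the leading diagonal:
Δ⁵: 480, 480, 480, 480, 480, 480, 480
Δ⁴: 2328, 2808, 3288, 3768, 4248, 4728, 5208
Δ³: 4626, 6954, 9762, 13050, 16818, 21066, 25794
Δ²: 4828, 9454, 16408, 26170, 39220, 56038, 77104
Δ: 2811, 7639, 17093, 33501, 59671, 98891, 154929
c: 888, 3699, 11338, 28431, 61932, 121603, 220494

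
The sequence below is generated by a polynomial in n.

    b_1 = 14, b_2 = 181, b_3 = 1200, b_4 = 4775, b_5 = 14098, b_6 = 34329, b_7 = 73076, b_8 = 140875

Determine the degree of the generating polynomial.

5

Δ: 167, 1019, 3575, 9323, 20231, 38747, 67799
Δ²: 852, 2556, 5748, 10908, 18516, 29052
Δ³: 1704, 3192, 5160, 7608, 10536
Δ⁴: 1488, 1968, 2448, 2928
Δ⁵: 480, 480, 480
The fifth differences are constant, so the polynomial has degree 5.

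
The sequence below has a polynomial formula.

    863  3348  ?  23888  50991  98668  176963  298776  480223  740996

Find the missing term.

Using the last 7 terms:
27103  47677  78295  121813  181447  260773
20574  30618  43518  59634  79326
10044  12900  16116  19692
2856  3216  3576
360  360
Constant fifth difference = 360.
Extend backward: 2856 − 360 = 2496;  10044 − 2496 = 7548;  20574 − 7548 = 13026;  27103 − 13026 = 14077;  23888 − 14077 = 9811

9811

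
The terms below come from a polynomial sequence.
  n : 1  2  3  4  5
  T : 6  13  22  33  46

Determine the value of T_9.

7  9  11  13
2  2  2
Constant second difference = 2, so extend:
13 + 2 = 15;  46 + 15 = 61
15 + 2 = 17;  61 + 17 = 78
17 + 2 = 19;  78 + 19 = 97
19 + 2 = 21;  97 + 21 = 118

118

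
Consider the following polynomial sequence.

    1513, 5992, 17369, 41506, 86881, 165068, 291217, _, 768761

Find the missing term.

484534

Using the first 7 terms:
D1: 4479  11377  24137  45375  78187  126149
D2: 6898  12760  21238  32812  47962
D3: 5862  8478  11574  15150
D4: 2616  3096  3576
D5: 480  480
Constant fifth difference = 480.
Extend forward: 3576 + 480 = 4056;  15150 + 4056 = 19206;  47962 + 19206 = 67168;  126149 + 67168 = 193317;  291217 + 193317 = 484534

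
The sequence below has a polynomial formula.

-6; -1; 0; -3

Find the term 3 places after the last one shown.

5, 1, -3
-4, -4
Second differences constant at -4.
-3 − 4 = -7;  -3 − 7 = -10
-7 − 4 = -11;  -10 − 11 = -21
-11 − 4 = -15;  -21 − 15 = -36

-36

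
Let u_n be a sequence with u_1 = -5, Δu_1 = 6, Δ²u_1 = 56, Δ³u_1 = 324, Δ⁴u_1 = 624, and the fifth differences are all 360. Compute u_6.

7305

Build the table forward from the leading diagonal:
Fifth differences: 360  360  360  360  360  360
Fourth differences: 624  984  1344  1704  2064  2424
Third differences: 324  948  1932  3276  4980  7044
Second differences: 56  380  1328  3260  6536  11516
First differences: 6  62  442  1770  5030  11566
u: -5  1  63  505  2275  7305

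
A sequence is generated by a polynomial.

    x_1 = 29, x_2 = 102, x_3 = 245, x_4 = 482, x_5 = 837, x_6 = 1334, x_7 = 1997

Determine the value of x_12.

First differences: 73  143  237  355  497  663
Second differences: 70  94  118  142  166
Third differences: 24  24  24  24
Third differences constant at 24.
166 + 24 = 190;  663 + 190 = 853;  1997 + 853 = 2850
190 + 24 = 214;  853 + 214 = 1067;  2850 + 1067 = 3917
214 + 24 = 238;  1067 + 238 = 1305;  3917 + 1305 = 5222
238 + 24 = 262;  1305 + 262 = 1567;  5222 + 1567 = 6789
262 + 24 = 286;  1567 + 286 = 1853;  6789 + 1853 = 8642

8642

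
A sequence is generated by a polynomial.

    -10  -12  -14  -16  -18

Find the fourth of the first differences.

-2

Δ: -2, -2, -2, -2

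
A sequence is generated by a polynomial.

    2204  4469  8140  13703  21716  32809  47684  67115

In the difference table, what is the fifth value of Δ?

D1: 2265, 3671, 5563, 8013, 11093, 14875, 19431
D2: 1406, 1892, 2450, 3080, 3782, 4556
D3: 486, 558, 630, 702, 774
D4: 72, 72, 72, 72

11093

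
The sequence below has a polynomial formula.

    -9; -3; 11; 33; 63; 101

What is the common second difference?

First differences: 6, 14, 22, 30, 38
Second differences: 8, 8, 8, 8

8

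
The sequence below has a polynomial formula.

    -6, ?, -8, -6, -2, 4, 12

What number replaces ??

-8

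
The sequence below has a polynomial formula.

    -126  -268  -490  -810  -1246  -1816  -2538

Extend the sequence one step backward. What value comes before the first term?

-46

Δ: -142, -222, -320, -436, -570, -722
Δ²: -80, -98, -116, -134, -152
Δ³: -18, -18, -18, -18
The third differences are constant at -18.
Work back: -80 + 18 = -62;  -142 + 62 = -80;  -126 + 80 = -46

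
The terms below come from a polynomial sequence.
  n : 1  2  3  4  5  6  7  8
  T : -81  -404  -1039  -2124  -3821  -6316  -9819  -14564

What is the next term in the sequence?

First differences: -323, -635, -1085, -1697, -2495, -3503, -4745
Second differences: -312, -450, -612, -798, -1008, -1242
Third differences: -138, -162, -186, -210, -234
Fourth differences: -24, -24, -24, -24
The fourth differences are constant (-24).
-234 − 24 = -258;  -1242 − 258 = -1500;  -4745 − 1500 = -6245;  -14564 − 6245 = -20809

-20809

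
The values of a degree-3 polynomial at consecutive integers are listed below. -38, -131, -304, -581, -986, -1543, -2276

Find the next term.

-3209

-93, -173, -277, -405, -557, -733
-80, -104, -128, -152, -176
-24, -24, -24, -24
Third differences constant at -24.
-176 − 24 = -200;  -733 − 200 = -933;  -2276 − 933 = -3209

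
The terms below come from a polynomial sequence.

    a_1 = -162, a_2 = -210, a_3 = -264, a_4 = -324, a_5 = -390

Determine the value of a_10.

Δ: -48, -54, -60, -66
Δ²: -6, -6, -6
The second differences are constant (-6).
-66 − 6 = -72;  -390 − 72 = -462
-72 − 6 = -78;  -462 − 78 = -540
-78 − 6 = -84;  -540 − 84 = -624
-84 − 6 = -90;  -624 − 90 = -714
-90 − 6 = -96;  -714 − 96 = -810

-810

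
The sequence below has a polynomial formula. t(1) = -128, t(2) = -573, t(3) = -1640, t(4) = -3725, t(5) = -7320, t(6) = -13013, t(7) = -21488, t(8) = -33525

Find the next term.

Δ: -445, -1067, -2085, -3595, -5693, -8475, -12037
Δ²: -622, -1018, -1510, -2098, -2782, -3562
Δ³: -396, -492, -588, -684, -780
Δ⁴: -96, -96, -96, -96
Constant fourth difference = -96, so extend:
-780 − 96 = -876;  -3562 − 876 = -4438;  -12037 − 4438 = -16475;  -33525 − 16475 = -50000

-50000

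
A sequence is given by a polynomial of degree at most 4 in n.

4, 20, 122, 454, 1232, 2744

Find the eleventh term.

First differences: 16 , 102 , 332 , 778 , 1512
Second differences: 86 , 230 , 446 , 734
Third differences: 144 , 216 , 288
Fourth differences: 72 , 72
Fourth differences constant at 72.
288 + 72 = 360;  734 + 360 = 1094;  1512 + 1094 = 2606;  2744 + 2606 = 5350
360 + 72 = 432;  1094 + 432 = 1526;  2606 + 1526 = 4132;  5350 + 4132 = 9482
432 + 72 = 504;  1526 + 504 = 2030;  4132 + 2030 = 6162;  9482 + 6162 = 15644
504 + 72 = 576;  2030 + 576 = 2606;  6162 + 2606 = 8768;  15644 + 8768 = 24412
576 + 72 = 648;  2606 + 648 = 3254;  8768 + 3254 = 12022;  24412 + 12022 = 36434

36434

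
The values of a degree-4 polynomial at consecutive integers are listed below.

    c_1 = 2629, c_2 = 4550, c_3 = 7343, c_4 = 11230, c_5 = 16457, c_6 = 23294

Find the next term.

32035

Δ: 1921, 2793, 3887, 5227, 6837
Δ²: 872, 1094, 1340, 1610
Δ³: 222, 246, 270
Δ⁴: 24, 24
Fourth differences constant at 24.
270 + 24 = 294;  1610 + 294 = 1904;  6837 + 1904 = 8741;  23294 + 8741 = 32035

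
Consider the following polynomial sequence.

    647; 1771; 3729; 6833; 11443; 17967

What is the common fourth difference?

48

Δ: 1124, 1958, 3104, 4610, 6524
Δ²: 834, 1146, 1506, 1914
Δ³: 312, 360, 408
Δ⁴: 48, 48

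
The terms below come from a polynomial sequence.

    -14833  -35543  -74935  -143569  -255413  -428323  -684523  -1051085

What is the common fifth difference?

D1: -20710, -39392, -68634, -111844, -172910, -256200, -366562
D2: -18682, -29242, -43210, -61066, -83290, -110362
D3: -10560, -13968, -17856, -22224, -27072
D4: -3408, -3888, -4368, -4848
D5: -480, -480, -480

-480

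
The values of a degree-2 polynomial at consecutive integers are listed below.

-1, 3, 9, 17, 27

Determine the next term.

4  6  8  10
2  2  2
Second differences constant at 2.
10 + 2 = 12;  27 + 12 = 39

39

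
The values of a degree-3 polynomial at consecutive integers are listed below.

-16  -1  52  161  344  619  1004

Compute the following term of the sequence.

1517

First differences: 15, 53, 109, 183, 275, 385
Second differences: 38, 56, 74, 92, 110
Third differences: 18, 18, 18, 18
Third differences constant at 18.
110 + 18 = 128;  385 + 128 = 513;  1004 + 513 = 1517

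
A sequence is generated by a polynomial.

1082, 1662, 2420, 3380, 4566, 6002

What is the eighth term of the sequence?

580 , 758 , 960 , 1186 , 1436
178 , 202 , 226 , 250
24 , 24 , 24
The third differences are constant (24).
250 + 24 = 274;  1436 + 274 = 1710;  6002 + 1710 = 7712
274 + 24 = 298;  1710 + 298 = 2008;  7712 + 2008 = 9720

9720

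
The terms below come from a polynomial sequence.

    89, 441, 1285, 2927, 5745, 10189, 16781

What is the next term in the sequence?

26115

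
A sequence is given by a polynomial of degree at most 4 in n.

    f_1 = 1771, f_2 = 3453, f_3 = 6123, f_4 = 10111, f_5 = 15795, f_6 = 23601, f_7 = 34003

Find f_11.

D1: 1682, 2670, 3988, 5684, 7806, 10402
D2: 988, 1318, 1696, 2122, 2596
D3: 330, 378, 426, 474
D4: 48, 48, 48
The fourth differences are constant (48).
474 + 48 = 522;  2596 + 522 = 3118;  10402 + 3118 = 13520;  34003 + 13520 = 47523
522 + 48 = 570;  3118 + 570 = 3688;  13520 + 3688 = 17208;  47523 + 17208 = 64731
570 + 48 = 618;  3688 + 618 = 4306;  17208 + 4306 = 21514;  64731 + 21514 = 86245
618 + 48 = 666;  4306 + 666 = 4972;  21514 + 4972 = 26486;  86245 + 26486 = 112731

112731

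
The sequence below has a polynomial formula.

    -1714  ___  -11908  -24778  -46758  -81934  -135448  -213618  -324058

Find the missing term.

Using the last 7 terms:
D1: -12870  -21980  -35176  -53514  -78170  -110440
D2: -9110  -13196  -18338  -24656  -32270
D3: -4086  -5142  -6318  -7614
D4: -1056  -1176  -1296
D5: -120  -120
Constant fifth difference = -120.
Extend backward: -1056 + 120 = -936;  -4086 + 936 = -3150;  -9110 + 3150 = -5960;  -12870 + 5960 = -6910;  -11908 + 6910 = -4998

-4998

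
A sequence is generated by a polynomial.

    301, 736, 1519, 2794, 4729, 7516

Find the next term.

11371

435, 783, 1275, 1935, 2787
348, 492, 660, 852
144, 168, 192
24, 24
Fourth differences constant at 24.
192 + 24 = 216;  852 + 216 = 1068;  2787 + 1068 = 3855;  7516 + 3855 = 11371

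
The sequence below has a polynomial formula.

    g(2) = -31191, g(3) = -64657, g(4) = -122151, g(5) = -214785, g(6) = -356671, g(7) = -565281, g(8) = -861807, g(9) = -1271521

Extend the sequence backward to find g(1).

Δ: -33466  -57494  -92634  -141886  -208610  -296526  -409714
Δ²: -24028  -35140  -49252  -66724  -87916  -113188
Δ³: -11112  -14112  -17472  -21192  -25272
Δ⁴: -3000  -3360  -3720  -4080
Δ⁵: -360  -360  -360
The fifth differences are constant at -360.
Work back: -3000 + 360 = -2640;  -11112 + 2640 = -8472;  -24028 + 8472 = -15556;  -33466 + 15556 = -17910;  -31191 + 17910 = -13281

-13281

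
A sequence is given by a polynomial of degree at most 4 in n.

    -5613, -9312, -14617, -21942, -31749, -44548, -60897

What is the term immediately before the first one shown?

-3154

Δ: -3699  -5305  -7325  -9807  -12799  -16349
Δ²: -1606  -2020  -2482  -2992  -3550
Δ³: -414  -462  -510  -558
Δ⁴: -48  -48  -48
The fourth differences are constant at -48.
Work back: -414 + 48 = -366;  -1606 + 366 = -1240;  -3699 + 1240 = -2459;  -5613 + 2459 = -3154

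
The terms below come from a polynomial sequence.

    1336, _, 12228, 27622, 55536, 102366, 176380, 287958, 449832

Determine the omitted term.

4590

Using the last 7 terms:
Δ: 15394, 27914, 46830, 74014, 111578, 161874
Δ²: 12520, 18916, 27184, 37564, 50296
Δ³: 6396, 8268, 10380, 12732
Δ⁴: 1872, 2112, 2352
Δ⁵: 240, 240
Constant fifth difference = 240.
Extend backward: 1872 − 240 = 1632;  6396 − 1632 = 4764;  12520 − 4764 = 7756;  15394 − 7756 = 7638;  12228 − 7638 = 4590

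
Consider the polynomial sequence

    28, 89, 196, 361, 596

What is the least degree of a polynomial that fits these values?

61, 107, 165, 235
46, 58, 70
12, 12
The third differences are constant, so the polynomial has degree 3.

3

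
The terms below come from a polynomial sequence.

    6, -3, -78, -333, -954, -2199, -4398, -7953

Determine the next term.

D1: -9 , -75 , -255 , -621 , -1245 , -2199 , -3555
D2: -66 , -180 , -366 , -624 , -954 , -1356
D3: -114 , -186 , -258 , -330 , -402
D4: -72 , -72 , -72 , -72
The fourth differences are constant (-72).
-402 − 72 = -474;  -1356 − 474 = -1830;  -3555 − 1830 = -5385;  -7953 − 5385 = -13338

-13338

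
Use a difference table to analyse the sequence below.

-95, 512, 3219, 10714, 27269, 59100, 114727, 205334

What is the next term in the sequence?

Δ: 607  2707  7495  16555  31831  55627  90607
Δ²: 2100  4788  9060  15276  23796  34980
Δ³: 2688  4272  6216  8520  11184
Δ⁴: 1584  1944  2304  2664
Δ⁵: 360  360  360
Constant fifth difference = 360, so extend:
2664 + 360 = 3024;  11184 + 3024 = 14208;  34980 + 14208 = 49188;  90607 + 49188 = 139795;  205334 + 139795 = 345129

345129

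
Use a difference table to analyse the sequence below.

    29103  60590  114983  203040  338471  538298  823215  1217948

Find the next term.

Δ: 31487 , 54393 , 88057 , 135431 , 199827 , 284917 , 394733
Δ²: 22906 , 33664 , 47374 , 64396 , 85090 , 109816
Δ³: 10758 , 13710 , 17022 , 20694 , 24726
Δ⁴: 2952 , 3312 , 3672 , 4032
Δ⁵: 360 , 360 , 360
Constant fifth difference = 360, so extend:
4032 + 360 = 4392;  24726 + 4392 = 29118;  109816 + 29118 = 138934;  394733 + 138934 = 533667;  1217948 + 533667 = 1751615

1751615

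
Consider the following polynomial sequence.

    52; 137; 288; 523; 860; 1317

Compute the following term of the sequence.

1912

Δ: 85  151  235  337  457
Δ²: 66  84  102  120
Δ³: 18  18  18
The third differences are constant (18).
120 + 18 = 138;  457 + 138 = 595;  1317 + 595 = 1912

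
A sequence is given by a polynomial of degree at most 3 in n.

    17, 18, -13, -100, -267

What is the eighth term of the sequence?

-1488

D1: 1  -31  -87  -167
D2: -32  -56  -80
D3: -24  -24
Third differences constant at -24.
-80 − 24 = -104;  -167 − 104 = -271;  -267 − 271 = -538
-104 − 24 = -128;  -271 − 128 = -399;  -538 − 399 = -937
-128 − 24 = -152;  -399 − 152 = -551;  -937 − 551 = -1488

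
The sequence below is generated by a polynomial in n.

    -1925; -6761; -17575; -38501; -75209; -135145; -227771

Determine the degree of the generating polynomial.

First differences: -4836, -10814, -20926, -36708, -59936, -92626
Second differences: -5978, -10112, -15782, -23228, -32690
Third differences: -4134, -5670, -7446, -9462
Fourth differences: -1536, -1776, -2016
Fifth differences: -240, -240
The fifth differences are constant, so the polynomial has degree 5.

5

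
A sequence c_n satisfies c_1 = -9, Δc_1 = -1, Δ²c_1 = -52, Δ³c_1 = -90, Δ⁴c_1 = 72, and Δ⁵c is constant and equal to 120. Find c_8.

Build the table forward from the leading diagonal:
Δ⁵: 120, 120, 120, 120, 120, 120, 120, 120
Δ⁴: 72, 192, 312, 432, 552, 672, 792, 912
Δ³: -90, -18, 174, 486, 918, 1470, 2142, 2934
Δ²: -52, -142, -160, 14, 500, 1418, 2888, 5030
Δ: -1, -53, -195, -355, -341, 159, 1577, 4465
c: -9, -10, -63, -258, -613, -954, -795, 782

782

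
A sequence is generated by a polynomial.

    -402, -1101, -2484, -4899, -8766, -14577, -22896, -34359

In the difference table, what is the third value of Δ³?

Δ: -699, -1383, -2415, -3867, -5811, -8319, -11463
Δ²: -684, -1032, -1452, -1944, -2508, -3144
Δ³: -348, -420, -492, -564, -636
Δ⁴: -72, -72, -72, -72

-492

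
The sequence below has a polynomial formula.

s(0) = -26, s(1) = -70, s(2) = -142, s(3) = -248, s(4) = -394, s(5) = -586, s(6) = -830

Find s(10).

-2446

Δ: -44 , -72 , -106 , -146 , -192 , -244
Δ²: -28 , -34 , -40 , -46 , -52
Δ³: -6 , -6 , -6 , -6
Third differences constant at -6.
-52 − 6 = -58;  -244 − 58 = -302;  -830 − 302 = -1132
-58 − 6 = -64;  -302 − 64 = -366;  -1132 − 366 = -1498
-64 − 6 = -70;  -366 − 70 = -436;  -1498 − 436 = -1934
-70 − 6 = -76;  -436 − 76 = -512;  -1934 − 512 = -2446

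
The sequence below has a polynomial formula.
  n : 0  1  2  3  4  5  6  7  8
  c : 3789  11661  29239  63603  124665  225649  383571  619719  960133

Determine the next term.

Δ: 7872, 17578, 34364, 61062, 100984, 157922, 236148, 340414
Δ²: 9706, 16786, 26698, 39922, 56938, 78226, 104266
Δ³: 7080, 9912, 13224, 17016, 21288, 26040
Δ⁴: 2832, 3312, 3792, 4272, 4752
Δ⁵: 480, 480, 480, 480
The fifth differences are constant (480).
4752 + 480 = 5232;  26040 + 5232 = 31272;  104266 + 31272 = 135538;  340414 + 135538 = 475952;  960133 + 475952 = 1436085

1436085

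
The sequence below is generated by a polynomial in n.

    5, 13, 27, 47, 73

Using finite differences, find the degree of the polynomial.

2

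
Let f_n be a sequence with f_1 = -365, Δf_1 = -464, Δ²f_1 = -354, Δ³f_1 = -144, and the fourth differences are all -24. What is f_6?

Build the table forward from the leading diagonal:
D4: -24, -24, -24, -24, -24, -24
D3: -144, -168, -192, -216, -240, -264
D2: -354, -498, -666, -858, -1074, -1314
D1: -464, -818, -1316, -1982, -2840, -3914
f: -365, -829, -1647, -2963, -4945, -7785

-7785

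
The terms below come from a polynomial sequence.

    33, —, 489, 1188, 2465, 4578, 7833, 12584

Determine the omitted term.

158

Using the last 6 terms:
First differences: 699, 1277, 2113, 3255, 4751
Second differences: 578, 836, 1142, 1496
Third differences: 258, 306, 354
Fourth differences: 48, 48
Constant fourth difference = 48.
Extend backward: 258 − 48 = 210;  578 − 210 = 368;  699 − 368 = 331;  489 − 331 = 158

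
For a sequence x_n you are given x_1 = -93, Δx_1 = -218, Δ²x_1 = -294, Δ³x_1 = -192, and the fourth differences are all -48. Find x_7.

Build the table forward from the leading diagonal:
D4: -48  -48  -48  -48  -48  -48  -48
D3: -192  -240  -288  -336  -384  -432  -480
D2: -294  -486  -726  -1014  -1350  -1734  -2166
D1: -218  -512  -998  -1724  -2738  -4088  -5822
x: -93  -311  -823  -1821  -3545  -6283  -10371

-10371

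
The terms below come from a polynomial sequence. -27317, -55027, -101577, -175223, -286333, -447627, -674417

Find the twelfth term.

-3538407

Δ: -27710  -46550  -73646  -111110  -161294  -226790
Δ²: -18840  -27096  -37464  -50184  -65496
Δ³: -8256  -10368  -12720  -15312
Δ⁴: -2112  -2352  -2592
Δ⁵: -240  -240
Constant fifth difference = -240, so extend:
-2592 − 240 = -2832;  -15312 − 2832 = -18144;  -65496 − 18144 = -83640;  -226790 − 83640 = -310430;  -674417 − 310430 = -984847
-2832 − 240 = -3072;  -18144 − 3072 = -21216;  -83640 − 21216 = -104856;  -310430 − 104856 = -415286;  -984847 − 415286 = -1400133
-3072 − 240 = -3312;  -21216 − 3312 = -24528;  -104856 − 24528 = -129384;  -415286 − 129384 = -544670;  -1400133 − 544670 = -1944803
-3312 − 240 = -3552;  -24528 − 3552 = -28080;  -129384 − 28080 = -157464;  -544670 − 157464 = -702134;  -1944803 − 702134 = -2646937
-3552 − 240 = -3792;  -28080 − 3792 = -31872;  -157464 − 31872 = -189336;  -702134 − 189336 = -891470;  -2646937 − 891470 = -3538407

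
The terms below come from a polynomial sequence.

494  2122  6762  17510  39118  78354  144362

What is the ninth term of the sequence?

407310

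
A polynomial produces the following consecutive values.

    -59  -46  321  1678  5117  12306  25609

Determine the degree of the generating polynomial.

5

D1: 13, 367, 1357, 3439, 7189, 13303
D2: 354, 990, 2082, 3750, 6114
D3: 636, 1092, 1668, 2364
D4: 456, 576, 696
D5: 120, 120
The fifth differences are constant, so the polynomial has degree 5.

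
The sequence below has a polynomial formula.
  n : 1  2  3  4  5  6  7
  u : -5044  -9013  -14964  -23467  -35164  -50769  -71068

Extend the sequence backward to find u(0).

-2559

First differences: -3969, -5951, -8503, -11697, -15605, -20299
Second differences: -1982, -2552, -3194, -3908, -4694
Third differences: -570, -642, -714, -786
Fourth differences: -72, -72, -72
The fourth differences are constant at -72.
Work back: -570 + 72 = -498;  -1982 + 498 = -1484;  -3969 + 1484 = -2485;  -5044 + 2485 = -2559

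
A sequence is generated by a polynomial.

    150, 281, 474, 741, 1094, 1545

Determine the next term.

D1: 131 , 193 , 267 , 353 , 451
D2: 62 , 74 , 86 , 98
D3: 12 , 12 , 12
Third differences constant at 12.
98 + 12 = 110;  451 + 110 = 561;  1545 + 561 = 2106

2106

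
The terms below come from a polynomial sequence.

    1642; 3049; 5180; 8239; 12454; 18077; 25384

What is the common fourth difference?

24

D1: 1407, 2131, 3059, 4215, 5623, 7307
D2: 724, 928, 1156, 1408, 1684
D3: 204, 228, 252, 276
D4: 24, 24, 24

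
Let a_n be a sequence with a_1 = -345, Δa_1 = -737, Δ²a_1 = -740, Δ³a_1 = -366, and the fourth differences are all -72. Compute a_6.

-15450

Build the table forward from the leading diagonal:
Δ⁴: -72  -72  -72  -72  -72  -72
Δ³: -366  -438  -510  -582  -654  -726
Δ²: -740  -1106  -1544  -2054  -2636  -3290
Δ: -737  -1477  -2583  -4127  -6181  -8817
a: -345  -1082  -2559  -5142  -9269  -15450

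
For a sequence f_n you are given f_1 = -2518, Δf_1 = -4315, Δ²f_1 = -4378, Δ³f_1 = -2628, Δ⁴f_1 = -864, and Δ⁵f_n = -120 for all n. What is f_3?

Build the table forward from the leading diagonal:
Δ⁵: -120  -120  -120
Δ⁴: -864  -984  -1104
Δ³: -2628  -3492  -4476
Δ²: -4378  -7006  -10498
Δ: -4315  -8693  -15699
f: -2518  -6833  -15526

-15526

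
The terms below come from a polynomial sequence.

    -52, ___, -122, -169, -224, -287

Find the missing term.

Using the last 4 terms:
-47  -55  -63
-8  -8
Constant second difference = -8.
Extend backward: -47 + 8 = -39;  -122 + 39 = -83

-83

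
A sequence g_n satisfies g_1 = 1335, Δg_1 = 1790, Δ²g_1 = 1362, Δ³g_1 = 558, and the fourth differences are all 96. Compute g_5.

18995

Build the table forward from the leading diagonal:
Δ⁴: 96, 96, 96, 96, 96
Δ³: 558, 654, 750, 846, 942
Δ²: 1362, 1920, 2574, 3324, 4170
Δ: 1790, 3152, 5072, 7646, 10970
g: 1335, 3125, 6277, 11349, 18995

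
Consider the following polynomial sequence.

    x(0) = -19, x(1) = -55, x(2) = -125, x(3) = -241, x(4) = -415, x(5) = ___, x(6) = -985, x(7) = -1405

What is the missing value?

-659

Using the first 5 terms:
-36  -70  -116  -174
-34  -46  -58
-12  -12
Constant third difference = -12.
Extend forward: -58 − 12 = -70;  -174 − 70 = -244;  -415 − 244 = -659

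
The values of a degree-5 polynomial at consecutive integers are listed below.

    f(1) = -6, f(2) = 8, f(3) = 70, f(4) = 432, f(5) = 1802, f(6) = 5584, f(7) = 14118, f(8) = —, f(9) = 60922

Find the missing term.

30920

Using the first 7 terms:
Δ: 14, 62, 362, 1370, 3782, 8534
Δ²: 48, 300, 1008, 2412, 4752
Δ³: 252, 708, 1404, 2340
Δ⁴: 456, 696, 936
Δ⁵: 240, 240
Constant fifth difference = 240.
Extend forward: 936 + 240 = 1176;  2340 + 1176 = 3516;  4752 + 3516 = 8268;  8534 + 8268 = 16802;  14118 + 16802 = 30920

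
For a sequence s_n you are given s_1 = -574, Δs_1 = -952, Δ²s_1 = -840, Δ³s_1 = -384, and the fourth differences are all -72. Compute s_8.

Build the table forward from the leading diagonal:
Fourth differences: -72, -72, -72, -72, -72, -72, -72, -72
Third differences: -384, -456, -528, -600, -672, -744, -816, -888
Second differences: -840, -1224, -1680, -2208, -2808, -3480, -4224, -5040
First differences: -952, -1792, -3016, -4696, -6904, -9712, -13192, -17416
s: -574, -1526, -3318, -6334, -11030, -17934, -27646, -40838

-40838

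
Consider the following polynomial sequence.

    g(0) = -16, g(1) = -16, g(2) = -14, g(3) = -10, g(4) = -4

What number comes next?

4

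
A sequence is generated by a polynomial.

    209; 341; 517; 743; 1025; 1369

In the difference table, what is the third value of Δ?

226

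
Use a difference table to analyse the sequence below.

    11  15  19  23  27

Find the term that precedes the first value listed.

4  4  4  4
The first differences are constant at 4.
Work back: 11 − 4 = 7

7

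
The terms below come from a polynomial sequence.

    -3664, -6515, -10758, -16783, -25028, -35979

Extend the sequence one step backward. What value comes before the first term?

-1863

D1: -2851, -4243, -6025, -8245, -10951
D2: -1392, -1782, -2220, -2706
D3: -390, -438, -486
D4: -48, -48
The fourth differences are constant at -48.
Work back: -390 + 48 = -342;  -1392 + 342 = -1050;  -2851 + 1050 = -1801;  -3664 + 1801 = -1863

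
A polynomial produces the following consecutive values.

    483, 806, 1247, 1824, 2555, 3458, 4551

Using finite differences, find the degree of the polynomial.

D1: 323, 441, 577, 731, 903, 1093
D2: 118, 136, 154, 172, 190
D3: 18, 18, 18, 18
The third differences are constant, so the polynomial has degree 3.

3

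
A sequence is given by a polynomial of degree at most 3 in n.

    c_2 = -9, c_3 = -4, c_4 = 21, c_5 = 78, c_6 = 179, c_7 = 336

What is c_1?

-6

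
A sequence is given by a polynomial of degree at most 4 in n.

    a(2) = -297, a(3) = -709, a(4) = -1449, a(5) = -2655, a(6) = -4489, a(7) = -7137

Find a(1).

-99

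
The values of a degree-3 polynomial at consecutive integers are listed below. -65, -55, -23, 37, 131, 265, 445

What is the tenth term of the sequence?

1321

First differences: 10 , 32 , 60 , 94 , 134 , 180
Second differences: 22 , 28 , 34 , 40 , 46
Third differences: 6 , 6 , 6 , 6
Constant third difference = 6, so extend:
46 + 6 = 52;  180 + 52 = 232;  445 + 232 = 677
52 + 6 = 58;  232 + 58 = 290;  677 + 290 = 967
58 + 6 = 64;  290 + 64 = 354;  967 + 354 = 1321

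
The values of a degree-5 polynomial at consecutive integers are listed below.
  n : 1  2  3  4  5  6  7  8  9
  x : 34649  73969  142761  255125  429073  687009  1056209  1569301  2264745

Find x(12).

5927349

39320  68792  112364  173948  257936  369200  513092  695444
29472  43572  61584  83988  111264  143892  182352
14100  18012  22404  27276  32628  38460
3912  4392  4872  5352  5832
480  480  480  480
The fifth differences are constant (480).
5832 + 480 = 6312;  38460 + 6312 = 44772;  182352 + 44772 = 227124;  695444 + 227124 = 922568;  2264745 + 922568 = 3187313
6312 + 480 = 6792;  44772 + 6792 = 51564;  227124 + 51564 = 278688;  922568 + 278688 = 1201256;  3187313 + 1201256 = 4388569
6792 + 480 = 7272;  51564 + 7272 = 58836;  278688 + 58836 = 337524;  1201256 + 337524 = 1538780;  4388569 + 1538780 = 5927349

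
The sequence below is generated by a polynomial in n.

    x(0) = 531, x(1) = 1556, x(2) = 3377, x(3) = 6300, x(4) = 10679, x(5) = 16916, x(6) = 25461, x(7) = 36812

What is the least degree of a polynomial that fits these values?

4

D1: 1025, 1821, 2923, 4379, 6237, 8545, 11351
D2: 796, 1102, 1456, 1858, 2308, 2806
D3: 306, 354, 402, 450, 498
D4: 48, 48, 48, 48
The fourth differences are constant, so the polynomial has degree 4.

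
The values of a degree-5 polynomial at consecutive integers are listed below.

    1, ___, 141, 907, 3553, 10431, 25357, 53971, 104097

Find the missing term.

Using the last 7 terms:
Δ: 766, 2646, 6878, 14926, 28614, 50126
Δ²: 1880, 4232, 8048, 13688, 21512
Δ³: 2352, 3816, 5640, 7824
Δ⁴: 1464, 1824, 2184
Δ⁵: 360, 360
Constant fifth difference = 360.
Extend backward: 1464 − 360 = 1104;  2352 − 1104 = 1248;  1880 − 1248 = 632;  766 − 632 = 134;  141 − 134 = 7

7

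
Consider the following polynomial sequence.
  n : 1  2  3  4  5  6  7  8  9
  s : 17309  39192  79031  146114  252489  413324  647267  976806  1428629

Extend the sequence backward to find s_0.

6494

21883, 39839, 67083, 106375, 160835, 233943, 329539, 451823
17956, 27244, 39292, 54460, 73108, 95596, 122284
9288, 12048, 15168, 18648, 22488, 26688
2760, 3120, 3480, 3840, 4200
360, 360, 360, 360
The fifth differences are constant at 360.
Work back: 2760 − 360 = 2400;  9288 − 2400 = 6888;  17956 − 6888 = 11068;  21883 − 11068 = 10815;  17309 − 10815 = 6494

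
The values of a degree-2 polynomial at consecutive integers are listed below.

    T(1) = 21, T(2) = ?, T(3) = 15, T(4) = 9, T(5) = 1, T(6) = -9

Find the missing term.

Using the last 4 terms:
-6, -8, -10
-2, -2
Constant second difference = -2.
Extend backward: -6 + 2 = -4;  15 + 4 = 19

19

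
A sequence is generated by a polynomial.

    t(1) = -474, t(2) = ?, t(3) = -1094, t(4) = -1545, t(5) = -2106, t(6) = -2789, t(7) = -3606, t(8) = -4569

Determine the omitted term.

-741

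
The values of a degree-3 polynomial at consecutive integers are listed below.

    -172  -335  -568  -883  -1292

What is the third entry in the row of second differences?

-94

D1: -163, -233, -315, -409
D2: -70, -82, -94
D3: -12, -12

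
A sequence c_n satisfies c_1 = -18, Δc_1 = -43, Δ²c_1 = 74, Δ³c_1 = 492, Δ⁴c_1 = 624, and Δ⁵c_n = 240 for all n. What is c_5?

2846

Build the table forward from the leading diagonal:
Δ⁵: 240  240  240  240  240
Δ⁴: 624  864  1104  1344  1584
Δ³: 492  1116  1980  3084  4428
Δ²: 74  566  1682  3662  6746
Δ: -43  31  597  2279  5941
c: -18  -61  -30  567  2846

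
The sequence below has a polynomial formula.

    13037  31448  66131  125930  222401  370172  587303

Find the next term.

895646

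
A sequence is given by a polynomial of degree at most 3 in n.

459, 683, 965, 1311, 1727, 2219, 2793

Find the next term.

3455

224 , 282 , 346 , 416 , 492 , 574
58 , 64 , 70 , 76 , 82
6 , 6 , 6 , 6
Third differences constant at 6.
82 + 6 = 88;  574 + 88 = 662;  2793 + 662 = 3455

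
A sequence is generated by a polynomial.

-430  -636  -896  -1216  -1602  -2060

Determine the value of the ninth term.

-3926

-206, -260, -320, -386, -458
-54, -60, -66, -72
-6, -6, -6
Third differences constant at -6.
-72 − 6 = -78;  -458 − 78 = -536;  -2060 − 536 = -2596
-78 − 6 = -84;  -536 − 84 = -620;  -2596 − 620 = -3216
-84 − 6 = -90;  -620 − 90 = -710;  -3216 − 710 = -3926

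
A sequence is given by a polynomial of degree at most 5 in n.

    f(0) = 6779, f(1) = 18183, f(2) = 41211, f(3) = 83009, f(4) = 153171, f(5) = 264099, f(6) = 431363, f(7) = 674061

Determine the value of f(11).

First differences: 11404 , 23028 , 41798 , 70162 , 110928 , 167264 , 242698
Second differences: 11624 , 18770 , 28364 , 40766 , 56336 , 75434
Third differences: 7146 , 9594 , 12402 , 15570 , 19098
Fourth differences: 2448 , 2808 , 3168 , 3528
Fifth differences: 360 , 360 , 360
The fifth differences are constant (360).
3528 + 360 = 3888;  19098 + 3888 = 22986;  75434 + 22986 = 98420;  242698 + 98420 = 341118;  674061 + 341118 = 1015179
3888 + 360 = 4248;  22986 + 4248 = 27234;  98420 + 27234 = 125654;  341118 + 125654 = 466772;  1015179 + 466772 = 1481951
4248 + 360 = 4608;  27234 + 4608 = 31842;  125654 + 31842 = 157496;  466772 + 157496 = 624268;  1481951 + 624268 = 2106219
4608 + 360 = 4968;  31842 + 4968 = 36810;  157496 + 36810 = 194306;  624268 + 194306 = 818574;  2106219 + 818574 = 2924793

2924793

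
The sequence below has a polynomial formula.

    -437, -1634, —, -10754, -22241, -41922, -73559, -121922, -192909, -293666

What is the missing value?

Using the last 7 terms:
Δ: -11487  -19681  -31637  -48363  -70987  -100757
Δ²: -8194  -11956  -16726  -22624  -29770
Δ³: -3762  -4770  -5898  -7146
Δ⁴: -1008  -1128  -1248
Δ⁵: -120  -120
Constant fifth difference = -120.
Extend backward: -1008 + 120 = -888;  -3762 + 888 = -2874;  -8194 + 2874 = -5320;  -11487 + 5320 = -6167;  -10754 + 6167 = -4587

-4587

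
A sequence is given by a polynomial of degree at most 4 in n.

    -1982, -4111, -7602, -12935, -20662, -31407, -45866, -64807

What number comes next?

-89070

D1: -2129  -3491  -5333  -7727  -10745  -14459  -18941
D2: -1362  -1842  -2394  -3018  -3714  -4482
D3: -480  -552  -624  -696  -768
D4: -72  -72  -72  -72
The fourth differences are constant (-72).
-768 − 72 = -840;  -4482 − 840 = -5322;  -18941 − 5322 = -24263;  -64807 − 24263 = -89070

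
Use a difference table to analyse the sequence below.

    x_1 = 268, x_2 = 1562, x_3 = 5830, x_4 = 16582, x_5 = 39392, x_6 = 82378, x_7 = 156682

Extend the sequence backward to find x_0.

D1: 1294  4268  10752  22810  42986  74304
D2: 2974  6484  12058  20176  31318
D3: 3510  5574  8118  11142
D4: 2064  2544  3024
D5: 480  480
The fifth differences are constant at 480.
Work back: 2064 − 480 = 1584;  3510 − 1584 = 1926;  2974 − 1926 = 1048;  1294 − 1048 = 246;  268 − 246 = 22

22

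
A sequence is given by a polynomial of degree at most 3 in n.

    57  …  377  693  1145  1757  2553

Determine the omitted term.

Using the last 5 terms:
D1: 316, 452, 612, 796
D2: 136, 160, 184
D3: 24, 24
Constant third difference = 24.
Extend backward: 136 − 24 = 112;  316 − 112 = 204;  377 − 204 = 173

173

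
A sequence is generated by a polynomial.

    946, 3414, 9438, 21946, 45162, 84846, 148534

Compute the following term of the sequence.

Δ: 2468  6024  12508  23216  39684  63688
Δ²: 3556  6484  10708  16468  24004
Δ³: 2928  4224  5760  7536
Δ⁴: 1296  1536  1776
Δ⁵: 240  240
Fifth differences constant at 240.
1776 + 240 = 2016;  7536 + 2016 = 9552;  24004 + 9552 = 33556;  63688 + 33556 = 97244;  148534 + 97244 = 245778

245778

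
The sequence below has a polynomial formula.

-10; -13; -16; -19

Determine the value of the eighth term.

D1: -3  -3  -3
Constant first difference = -3, so extend:
-19 − 3 = -22
-22 − 3 = -25
-25 − 3 = -28
-28 − 3 = -31

-31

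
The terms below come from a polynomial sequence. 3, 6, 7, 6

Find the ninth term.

Δ: 3  1  -1
Δ²: -2  -2
Constant second difference = -2, so extend:
-1 − 2 = -3;  6 − 3 = 3
-3 − 2 = -5;  3 − 5 = -2
-5 − 2 = -7;  -2 − 7 = -9
-7 − 2 = -9;  -9 − 9 = -18
-9 − 2 = -11;  -18 − 11 = -29

-29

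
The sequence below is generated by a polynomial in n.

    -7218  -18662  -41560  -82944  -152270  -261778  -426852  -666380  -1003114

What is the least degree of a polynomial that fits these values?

5

D1: -11444, -22898, -41384, -69326, -109508, -165074, -239528, -336734
D2: -11454, -18486, -27942, -40182, -55566, -74454, -97206
D3: -7032, -9456, -12240, -15384, -18888, -22752
D4: -2424, -2784, -3144, -3504, -3864
D5: -360, -360, -360, -360
The fifth differences are constant, so the polynomial has degree 5.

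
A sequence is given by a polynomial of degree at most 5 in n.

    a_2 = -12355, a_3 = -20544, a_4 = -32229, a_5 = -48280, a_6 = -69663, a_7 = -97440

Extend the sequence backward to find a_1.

First differences: -8189  -11685  -16051  -21383  -27777
Second differences: -3496  -4366  -5332  -6394
Third differences: -870  -966  -1062
Fourth differences: -96  -96
The fourth differences are constant at -96.
Work back: -870 + 96 = -774;  -3496 + 774 = -2722;  -8189 + 2722 = -5467;  -12355 + 5467 = -6888

-6888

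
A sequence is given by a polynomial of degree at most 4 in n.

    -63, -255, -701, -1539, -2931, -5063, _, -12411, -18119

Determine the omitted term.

Using the first 6 terms:
First differences: -192, -446, -838, -1392, -2132
Second differences: -254, -392, -554, -740
Third differences: -138, -162, -186
Fourth differences: -24, -24
Constant fourth difference = -24.
Extend forward: -186 − 24 = -210;  -740 − 210 = -950;  -2132 − 950 = -3082;  -5063 − 3082 = -8145

-8145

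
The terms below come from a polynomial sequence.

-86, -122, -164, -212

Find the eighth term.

-36 , -42 , -48
-6 , -6
Constant second difference = -6, so extend:
-48 − 6 = -54;  -212 − 54 = -266
-54 − 6 = -60;  -266 − 60 = -326
-60 − 6 = -66;  -326 − 66 = -392
-66 − 6 = -72;  -392 − 72 = -464

-464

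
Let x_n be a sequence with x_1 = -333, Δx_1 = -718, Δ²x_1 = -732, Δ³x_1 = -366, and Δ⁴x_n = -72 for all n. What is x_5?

-9133

Build the table forward from the leading diagonal:
D4: -72  -72  -72  -72  -72
D3: -366  -438  -510  -582  -654
D2: -732  -1098  -1536  -2046  -2628
D1: -718  -1450  -2548  -4084  -6130
x: -333  -1051  -2501  -5049  -9133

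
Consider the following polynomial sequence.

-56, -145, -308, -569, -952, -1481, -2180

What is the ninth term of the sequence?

-89, -163, -261, -383, -529, -699
-74, -98, -122, -146, -170
-24, -24, -24, -24
Constant third difference = -24, so extend:
-170 − 24 = -194;  -699 − 194 = -893;  -2180 − 893 = -3073
-194 − 24 = -218;  -893 − 218 = -1111;  -3073 − 1111 = -4184

-4184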